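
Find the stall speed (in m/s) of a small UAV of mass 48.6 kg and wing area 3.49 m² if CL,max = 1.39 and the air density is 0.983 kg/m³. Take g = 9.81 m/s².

V_stall = 14.1 m/s

At stall, lift equals weight: L = W = m·g = 48.6 × 9.81 = 476.8 N.
From L = ½ρV²S·CL,max = W: V_stall = √(2W/(ρSCL,max)) = √(2·476.8/(0.983·3.49·1.39))
V_stall = √200 = 14.1 m/s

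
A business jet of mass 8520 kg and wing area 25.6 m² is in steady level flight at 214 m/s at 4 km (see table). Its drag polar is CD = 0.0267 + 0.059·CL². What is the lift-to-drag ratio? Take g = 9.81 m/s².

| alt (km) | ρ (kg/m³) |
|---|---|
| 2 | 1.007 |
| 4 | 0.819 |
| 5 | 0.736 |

At 4 km, from the table: ρ = 0.819 kg/m³.
Level flight ⇒ L = W = m·g = 8520 × 9.81 = 83581 N.
Dynamic pressure q = 0.5 × 0.819 × 214² = 18750 Pa.
CL = W/(q·S) = 83581 / (18750 × 25.6) = 0.1741.
CD = 0.0267 + 0.059 × 0.1741² = 0.02849.
L/D = CL/CD = 0.1741 / 0.02849 = 6.11

L/D = 6.11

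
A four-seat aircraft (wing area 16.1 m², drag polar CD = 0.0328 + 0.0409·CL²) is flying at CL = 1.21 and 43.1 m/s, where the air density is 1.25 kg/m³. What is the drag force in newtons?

CD = 0.0328 + 0.0409 × 1.21² = 0.09268
D = ½ρv²S·CD = ½ × 1.25 × 43.1² × 16.1 × 0.09268 = 1730 N

D = 1730 N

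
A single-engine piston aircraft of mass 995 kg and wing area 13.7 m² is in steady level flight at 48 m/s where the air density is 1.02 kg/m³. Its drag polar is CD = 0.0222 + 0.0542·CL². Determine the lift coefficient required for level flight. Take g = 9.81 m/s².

Weight W = mg = 995 × 9.81 = 9761 N; in level flight L = W.
q = ½ρv² = ½ × 1.02 × 48² = 1175 Pa.
CL = 2W/(ρv²S) = 2×9761/(1.02×48²×13.7) = 0.6063.

CL = 0.606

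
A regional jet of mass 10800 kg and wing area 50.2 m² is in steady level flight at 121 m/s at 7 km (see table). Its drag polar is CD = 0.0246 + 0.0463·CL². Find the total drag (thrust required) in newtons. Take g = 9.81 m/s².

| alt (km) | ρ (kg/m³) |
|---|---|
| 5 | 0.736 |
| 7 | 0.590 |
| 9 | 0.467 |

At 7 km, from the table: ρ = 0.590 kg/m³.
Level flight ⇒ L = W = m·g = 10800 × 9.81 = 1.0595×10^5 N.
q = ½ρv² = ½ × 0.59 × 121² = 4319 Pa.
Required CL = L/(qS) = 1.0595×10^5/(4319·50.2) = 0.4886.
CD = 0.0246 + 0.0463 × 0.4886² = 0.03566.
D = q·S·CD = 4319 × 50.2 × 0.03566 = 7731 N

D = 7730 N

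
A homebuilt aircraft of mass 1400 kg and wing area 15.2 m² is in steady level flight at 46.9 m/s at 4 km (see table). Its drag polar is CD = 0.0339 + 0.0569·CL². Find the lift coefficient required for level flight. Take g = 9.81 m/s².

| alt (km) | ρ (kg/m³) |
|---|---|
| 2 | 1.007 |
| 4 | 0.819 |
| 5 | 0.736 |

At 4 km, from the table: ρ = 0.819 kg/m³.
In steady level flight, lift balances weight: W = mg = 1400 × 9.81 = 13734 N.
q = ½ρv² = ½ × 0.819 × 46.9² = 900.7 Pa.
CL = 2W/(ρv²S) = 2×13734/(0.819×46.9²×15.2) = 1.003.

CL = 1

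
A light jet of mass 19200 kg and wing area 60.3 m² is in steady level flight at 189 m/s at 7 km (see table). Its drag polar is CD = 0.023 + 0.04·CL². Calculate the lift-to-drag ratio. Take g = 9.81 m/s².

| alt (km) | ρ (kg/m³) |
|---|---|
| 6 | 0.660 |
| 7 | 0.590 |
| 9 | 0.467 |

At 7 km, from the table: ρ = 0.590 kg/m³.
In steady level flight, lift balances weight: W = mg = 19200 × 9.81 = 1.8835×10^5 N.
q = ½ρv² = ½ × 0.59 × 189² = 10540 Pa.
CL = 2W/(ρv²S) = 2×1.8835×10^5/(0.59×189²×60.3) = 0.2964.
CD = 0.023 + 0.04 × 0.2964² = 0.02651.
L/D = CL/CD = 0.2964 / 0.02651 = 11.2

L/D = 11.2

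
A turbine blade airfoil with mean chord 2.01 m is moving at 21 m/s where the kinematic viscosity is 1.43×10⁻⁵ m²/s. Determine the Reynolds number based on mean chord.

Re = 2.95×10^6

Re = v·c/ν = 21 × 2.01 / (1.43×10⁻⁵) = 2.95×10^6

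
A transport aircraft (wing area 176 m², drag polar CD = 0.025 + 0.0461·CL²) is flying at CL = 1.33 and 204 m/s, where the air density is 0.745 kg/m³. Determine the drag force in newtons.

D = 2.91×10^5 N

CD = 0.025 + 0.0461 × 1.33² = 0.1065
D = ½ρv²S·CD = ½ × 0.745 × 204² × 176 × 0.1065 = 2.91×10^5 N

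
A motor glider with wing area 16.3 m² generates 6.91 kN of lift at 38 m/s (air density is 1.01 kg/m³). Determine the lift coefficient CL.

From L = ½ρv²S·CL, rearranging gives CL = 2L/(ρv²S).
CL = 2 × 6910 / (1.01 × 38² × 16.3) = 0.581

CL = 0.581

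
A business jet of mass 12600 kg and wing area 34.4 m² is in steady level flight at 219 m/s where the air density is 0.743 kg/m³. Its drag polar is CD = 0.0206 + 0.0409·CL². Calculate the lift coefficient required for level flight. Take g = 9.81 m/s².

Level flight ⇒ L = W = m·g = 12600 × 9.81 = 1.2361×10^5 N.
q = ½ρv² = ½ × 0.743 × 219² = 17820 Pa.
CL = W/(q·S) = 1.2361×10^5 / (17820 × 34.4) = 0.2017.

CL = 0.202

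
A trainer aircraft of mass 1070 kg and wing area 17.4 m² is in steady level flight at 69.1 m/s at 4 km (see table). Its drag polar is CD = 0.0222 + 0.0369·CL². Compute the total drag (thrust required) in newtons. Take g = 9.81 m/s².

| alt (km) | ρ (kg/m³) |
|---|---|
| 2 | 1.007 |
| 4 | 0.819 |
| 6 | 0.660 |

D = 875 N

At 4 km, from the table: ρ = 0.819 kg/m³.
Weight W = mg = 1070 × 9.81 = 10497 N; in level flight L = W.
Dynamic pressure q = 0.5 × 0.819 × 69.1² = 1955 Pa.
Required CL = L/(qS) = 10497/(1955·17.4) = 0.3085.
CD = 0.0222 + 0.0369 × 0.3085² = 0.02571.
D = q·S·CD = 1955 × 17.4 × 0.02571 = 874.8 N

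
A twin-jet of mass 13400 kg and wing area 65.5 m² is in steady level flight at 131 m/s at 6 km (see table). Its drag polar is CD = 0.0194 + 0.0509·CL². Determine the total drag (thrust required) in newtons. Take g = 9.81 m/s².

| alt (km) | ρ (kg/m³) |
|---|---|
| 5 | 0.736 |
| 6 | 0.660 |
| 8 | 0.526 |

At 6 km, from the table: ρ = 0.660 kg/m³.
Level flight ⇒ L = W = m·g = 13400 × 9.81 = 1.3145×10^5 N.
Dynamic pressure q = 0.5 × 0.66 × 131² = 5663 Pa.
CL = W/(q·S) = 1.3145×10^5 / (5663 × 65.5) = 0.3544.
CD = 0.0194 + 0.0509 × 0.3544² = 0.02579.
D = q·S·CD = 5663 × 65.5 × 0.02579 = 9567 N

D = 9570 N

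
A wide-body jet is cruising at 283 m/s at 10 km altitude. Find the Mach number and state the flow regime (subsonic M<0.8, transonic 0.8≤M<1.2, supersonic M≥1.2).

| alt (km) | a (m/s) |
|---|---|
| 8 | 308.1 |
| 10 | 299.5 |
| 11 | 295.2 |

M = 0.945 (transonic)

At 10 km, from the table: a = 299.5 m/s.
M = v/a = 283 / 299.5 = 0.945
M = 0.945 → transonic.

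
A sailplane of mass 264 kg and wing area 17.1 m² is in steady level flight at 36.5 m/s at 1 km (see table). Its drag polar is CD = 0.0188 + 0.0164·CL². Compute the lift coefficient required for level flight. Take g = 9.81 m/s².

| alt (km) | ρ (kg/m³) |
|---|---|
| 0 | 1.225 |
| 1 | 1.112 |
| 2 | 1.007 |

At 1 km, from the table: ρ = 1.112 kg/m³.
In steady level flight, lift balances weight: W = mg = 264 × 9.81 = 2589.8 N.
q = ½ρv² = ½ × 1.112 × 36.5² = 740.7 Pa.
Required CL = L/(qS) = 2589.8/(740.7·17.1) = 0.2045.

CL = 0.204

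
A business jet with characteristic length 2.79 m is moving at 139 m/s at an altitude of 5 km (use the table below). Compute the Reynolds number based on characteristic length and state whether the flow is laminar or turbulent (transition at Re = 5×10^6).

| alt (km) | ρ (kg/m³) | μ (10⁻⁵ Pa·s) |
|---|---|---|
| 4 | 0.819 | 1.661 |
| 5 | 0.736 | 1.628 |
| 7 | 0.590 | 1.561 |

Re = 1.75×10^7 (turbulent)

At 5 km, from the table: ρ = 0.736 kg/m³, μ = 1.628×10⁻⁵ Pa·s.
Re = ρ·v·c/μ = 0.736 × 139 × 2.79 / (1.628×10⁻⁵) = 1.75×10^7
Since 1.75×10^7 > 5×10^6, the flow is turbulent.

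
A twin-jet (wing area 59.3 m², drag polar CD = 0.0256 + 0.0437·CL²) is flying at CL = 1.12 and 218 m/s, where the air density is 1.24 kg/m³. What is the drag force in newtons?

CD = 0.0256 + 0.0437 × 1.12² = 0.08042
D = ½ρv²S·CD = ½ × 1.24 × 218² × 59.3 × 0.08042 = 1.41×10^5 N

D = 1.41×10^5 N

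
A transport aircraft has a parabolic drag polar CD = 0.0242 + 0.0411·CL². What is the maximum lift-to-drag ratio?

For CD = CD0 + K·CL², (L/D)max occurs at CL* = √(CD0/K) and equals 1/(2√(K·CD0)).
(L/D)max = 1/(2√(0.0411 × 0.0242)) = 1/(2 × 0.03154) = 15.9

(L/D)max = 15.9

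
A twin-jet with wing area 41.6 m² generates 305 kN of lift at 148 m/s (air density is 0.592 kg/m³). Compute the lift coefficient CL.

CL = 1.13

From L = ½ρv²S·CL, rearranging gives CL = 2L/(ρv²S).
CL = 2 × 3.05×10^5 / (0.592 × 148² × 41.6) = 1.13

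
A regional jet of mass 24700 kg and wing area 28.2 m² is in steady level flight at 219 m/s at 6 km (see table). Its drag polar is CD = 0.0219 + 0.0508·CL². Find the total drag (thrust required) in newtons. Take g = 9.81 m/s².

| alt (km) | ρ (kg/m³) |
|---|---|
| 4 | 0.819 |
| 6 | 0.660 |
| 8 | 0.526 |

D = 16500 N

At 6 km, from the table: ρ = 0.660 kg/m³.
In steady level flight, lift balances weight: W = mg = 24700 × 9.81 = 2.4231×10^5 N.
q = ½ρv² = ½ × 0.66 × 219² = 15830 Pa.
CL = W/(q·S) = 2.4231×10^5 / (15830 × 28.2) = 0.5429.
CD = 0.0219 + 0.0508 × 0.5429² = 0.03687.
D = q·S·CD = 15830 × 28.2 × 0.03687 = 16460 N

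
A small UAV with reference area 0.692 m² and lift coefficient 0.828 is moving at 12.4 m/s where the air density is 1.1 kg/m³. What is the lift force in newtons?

Dynamic pressure q = ½ρv² = ½ × 1.1 × 12.4² = 84.57 Pa.
L = q·S·CL = 84.57 × 0.692 × 0.828 = 48.5 N

L = 48.5 N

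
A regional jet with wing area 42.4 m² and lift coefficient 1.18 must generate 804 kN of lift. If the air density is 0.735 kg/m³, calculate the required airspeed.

v = 209 m/s

L = ½ρv²S·CL ⇒ v = √(2L/(ρ·S·CL))
v = √(2 × 8.04×10^5 / (0.735 × 42.4 × 1.18)) = √43730 = 209 m/s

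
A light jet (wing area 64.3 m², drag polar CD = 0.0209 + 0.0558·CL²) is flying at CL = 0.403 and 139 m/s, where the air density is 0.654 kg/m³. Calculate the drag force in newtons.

D = 12200 N

CD = 0.0209 + 0.0558 × 0.403² = 0.02996
D = ½ρv²S·CD = ½ × 0.654 × 139² × 64.3 × 0.02996 = 12200 N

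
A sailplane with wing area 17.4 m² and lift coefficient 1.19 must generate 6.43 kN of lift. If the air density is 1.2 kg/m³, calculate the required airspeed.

v = 22.8 m/s

L = ½ρv²S·CL ⇒ v = √(2L/(ρ·S·CL))
v = √(2 × 6430 / (1.2 × 17.4 × 1.19)) = √517.6 = 22.8 m/s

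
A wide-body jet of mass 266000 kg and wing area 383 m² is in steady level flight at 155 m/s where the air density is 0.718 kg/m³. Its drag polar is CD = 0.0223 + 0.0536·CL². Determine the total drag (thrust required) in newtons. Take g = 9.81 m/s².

Weight W = mg = 266000 × 9.81 = 2.6095×10^6 N; in level flight L = W.
Dynamic pressure q = 0.5 × 0.718 × 155² = 8625 Pa.
CL = W/(q·S) = 2.6095×10^6 / (8625 × 383) = 0.7899.
CD = 0.0223 + 0.0536 × 0.7899² = 0.05575.
D = q·S·CD = 8625 × 383 × 0.05575 = 1.842×10^5 N

D = 1.84×10^5 N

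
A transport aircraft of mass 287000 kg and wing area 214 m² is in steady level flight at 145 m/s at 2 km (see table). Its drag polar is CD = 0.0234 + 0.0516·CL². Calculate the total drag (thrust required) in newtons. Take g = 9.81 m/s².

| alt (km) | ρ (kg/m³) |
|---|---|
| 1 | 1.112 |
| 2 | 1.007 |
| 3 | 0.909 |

At 2 km, from the table: ρ = 1.007 kg/m³.
Weight W = mg = 287000 × 9.81 = 2.8155×10^6 N; in level flight L = W.
Dynamic pressure q = 0.5 × 1.007 × 145² = 10590 Pa.
CL = W/(q·S) = 2.8155×10^6 / (10590 × 214) = 1.243.
CD = 0.0234 + 0.0516 × 1.243² = 0.1031.
D = q·S·CD = 10590 × 214 × 0.1031 = 2.336×10^5 N

D = 2.34×10^5 N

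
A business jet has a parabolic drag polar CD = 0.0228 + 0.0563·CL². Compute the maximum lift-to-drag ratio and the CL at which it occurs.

For CD = CD0 + K·CL², (L/D)max occurs at CL* = √(CD0/K) and equals 1/(2√(K·CD0)).
(L/D)max = 1/(2√(0.0563 × 0.0228)) = 1/(2 × 0.03583) = 14
CL* = √(0.0228/0.0563) = 0.636

(L/D)max = 14, at CL = 0.636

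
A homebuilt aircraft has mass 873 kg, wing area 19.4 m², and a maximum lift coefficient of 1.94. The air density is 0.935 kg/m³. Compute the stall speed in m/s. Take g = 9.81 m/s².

V_stall = 22.1 m/s

Weight W = mg = 873 × 9.81 = 8564 N.
From L = ½ρV²S·CL,max = W: V_stall = √(2W/(ρSCL,max)) = √(2·8564/(0.935·19.4·1.94))
V_stall = √486.7 = 22.1 m/s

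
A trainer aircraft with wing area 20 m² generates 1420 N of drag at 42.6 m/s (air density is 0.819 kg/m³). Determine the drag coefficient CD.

CD = 0.0955

From D = ½ρv²S·CD, rearranging gives CD = 2D/(ρv²S).
CD = 2 × 1420 / (0.819 × 42.6² × 20) = 0.0955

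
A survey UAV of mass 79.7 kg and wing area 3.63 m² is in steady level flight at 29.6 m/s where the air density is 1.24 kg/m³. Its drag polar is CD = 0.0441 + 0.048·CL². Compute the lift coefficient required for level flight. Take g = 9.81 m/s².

CL = 0.397

In steady level flight, lift balances weight: W = mg = 79.7 × 9.81 = 781.86 N.
Dynamic pressure q = 0.5 × 1.24 × 29.6² = 543.2 Pa.
CL = W/(q·S) = 781.86 / (543.2 × 3.63) = 0.3965.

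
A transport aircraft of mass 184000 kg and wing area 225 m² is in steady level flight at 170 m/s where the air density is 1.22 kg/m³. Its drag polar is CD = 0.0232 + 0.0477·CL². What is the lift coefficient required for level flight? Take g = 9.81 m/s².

In steady level flight, lift balances weight: W = mg = 184000 × 9.81 = 1.805×10^6 N.
q = ½ρv² = ½ × 1.22 × 170² = 17630 Pa.
CL = W/(q·S) = 1.805×10^6 / (17630 × 225) = 0.4551.

CL = 0.455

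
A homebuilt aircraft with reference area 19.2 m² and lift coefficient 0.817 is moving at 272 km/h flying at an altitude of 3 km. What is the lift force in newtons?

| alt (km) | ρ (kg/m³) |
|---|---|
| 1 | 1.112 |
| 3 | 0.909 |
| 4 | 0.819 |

At 3 km, from the table: ρ = 0.909 kg/m³.
Convert speed: v = 272 km/h ÷ 3.6 = 75.56 m/s.
L = ½ρv²S·CL = ½ × 0.909 × 75.56² × 19.2 × 0.817 = 40700 N ≈ 40.7 kN

L = 40700 N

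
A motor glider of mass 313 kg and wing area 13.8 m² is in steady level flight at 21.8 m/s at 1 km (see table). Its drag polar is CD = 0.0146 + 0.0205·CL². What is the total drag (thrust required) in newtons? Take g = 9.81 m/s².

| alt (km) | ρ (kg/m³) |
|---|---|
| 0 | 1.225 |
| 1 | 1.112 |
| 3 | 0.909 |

D = 106 N

At 1 km, from the table: ρ = 1.112 kg/m³.
Level flight ⇒ L = W = m·g = 313 × 9.81 = 3070.5 N.
Dynamic pressure q = 0.5 × 1.112 × 21.8² = 264.2 Pa.
Required CL = L/(qS) = 3070.5/(264.2·13.8) = 0.8421.
CD = 0.0146 + 0.0205 × 0.8421² = 0.02914.
D = q·S·CD = 264.2 × 13.8 × 0.02914 = 106.2 N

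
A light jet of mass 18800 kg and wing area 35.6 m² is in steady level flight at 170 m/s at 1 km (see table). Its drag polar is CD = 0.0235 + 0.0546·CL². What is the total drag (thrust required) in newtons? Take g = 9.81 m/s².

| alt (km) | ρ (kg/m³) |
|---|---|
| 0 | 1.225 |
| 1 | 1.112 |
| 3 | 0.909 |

D = 16700 N

At 1 km, from the table: ρ = 1.112 kg/m³.
In steady level flight, lift balances weight: W = mg = 18800 × 9.81 = 1.8443×10^5 N.
Dynamic pressure q = 0.5 × 1.112 × 170² = 16070 Pa.
Required CL = L/(qS) = 1.8443×10^5/(16070·35.6) = 0.3224.
CD = 0.0235 + 0.0546 × 0.3224² = 0.02918.
D = q·S·CD = 16070 × 35.6 × 0.02918 = 16690 N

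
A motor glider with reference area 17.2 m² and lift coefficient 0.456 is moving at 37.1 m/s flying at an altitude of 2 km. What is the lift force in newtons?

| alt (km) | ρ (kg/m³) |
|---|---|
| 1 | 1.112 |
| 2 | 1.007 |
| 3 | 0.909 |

At 2 km, from the table: ρ = 1.007 kg/m³.
L = ½ρv²S·CL = ½ × 1.007 × 37.1² × 17.2 × 0.456 = 5440 N ≈ 5.44 kN

L = 5440 N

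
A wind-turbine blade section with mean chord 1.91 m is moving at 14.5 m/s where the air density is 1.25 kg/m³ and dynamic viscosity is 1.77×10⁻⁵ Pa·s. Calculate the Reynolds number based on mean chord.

Re = ρ·v·c/μ = 1.25 × 14.5 × 1.91 / (1.77×10⁻⁵) = 1.96×10^6

Re = 1.96×10^6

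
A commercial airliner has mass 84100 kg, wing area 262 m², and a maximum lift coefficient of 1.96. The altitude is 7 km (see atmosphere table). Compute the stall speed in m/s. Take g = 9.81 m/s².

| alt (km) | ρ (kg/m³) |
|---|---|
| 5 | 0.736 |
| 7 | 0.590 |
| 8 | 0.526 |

At 7 km, from the table: ρ = 0.590 kg/m³.
Stall occurs when L = W at CL,max. W = mg = 84100 × 9.81 = 8.25×10^5 N.
From L = ½ρV²S·CL,max = W: V_stall = √(2W/(ρSCL,max)) = √(2·8.25×10^5/(0.59·262·1.96))
V_stall = √5446 = 73.8 m/s

V_stall = 73.8 m/s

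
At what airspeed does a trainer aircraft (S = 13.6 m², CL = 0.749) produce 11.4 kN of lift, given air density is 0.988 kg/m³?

v = 47.6 m/s

L = ½ρv²S·CL ⇒ v = √(2L/(ρ·S·CL))
v = √(2 × 11400 / (0.988 × 13.6 × 0.749)) = √2265 = 47.6 m/s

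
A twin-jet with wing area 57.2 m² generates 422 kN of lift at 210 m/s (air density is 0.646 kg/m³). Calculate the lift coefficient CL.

CL = 0.518

From L = ½ρv²S·CL, rearranging gives CL = 2L/(ρv²S).
CL = 2 × 4.22×10^5 / (0.646 × 210² × 57.2) = 0.518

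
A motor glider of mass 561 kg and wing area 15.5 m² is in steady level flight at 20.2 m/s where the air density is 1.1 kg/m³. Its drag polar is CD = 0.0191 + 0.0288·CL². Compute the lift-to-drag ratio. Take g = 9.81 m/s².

L/D = 17.3

In steady level flight, lift balances weight: W = mg = 561 × 9.81 = 5503.4 N.
q = ½ρv² = ½ × 1.1 × 20.2² = 224.4 Pa.
CL = W/(q·S) = 5503.4 / (224.4 × 15.5) = 1.582.
CD = 0.0191 + 0.0288 × 1.582² = 0.09119.
L/D = CL/CD = 1.582 / 0.09119 = 17.3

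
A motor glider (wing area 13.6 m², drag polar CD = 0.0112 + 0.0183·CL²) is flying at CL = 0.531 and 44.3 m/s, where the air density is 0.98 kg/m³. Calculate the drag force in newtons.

D = 214 N

CD = 0.0112 + 0.0183 × 0.531² = 0.01636
D = ½ρv²S·CD = ½ × 0.98 × 44.3² × 13.6 × 0.01636 = 214 N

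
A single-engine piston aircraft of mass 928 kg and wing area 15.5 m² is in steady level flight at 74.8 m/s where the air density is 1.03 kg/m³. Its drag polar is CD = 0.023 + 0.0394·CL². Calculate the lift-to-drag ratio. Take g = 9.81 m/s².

L/D = 8.27

In steady level flight, lift balances weight: W = mg = 928 × 9.81 = 9103.7 N.
Dynamic pressure q = 0.5 × 1.03 × 74.8² = 2881 Pa.
CL = W/(q·S) = 9103.7 / (2881 × 15.5) = 0.2038.
CD = 0.023 + 0.0394 × 0.2038² = 0.02464.
L/D = CL/CD = 0.2038 / 0.02464 = 8.27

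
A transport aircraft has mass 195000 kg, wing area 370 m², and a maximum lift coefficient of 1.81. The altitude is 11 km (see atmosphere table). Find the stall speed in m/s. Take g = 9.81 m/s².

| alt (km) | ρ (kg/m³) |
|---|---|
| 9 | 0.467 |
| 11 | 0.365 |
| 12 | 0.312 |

V_stall = 125 m/s

At 11 km, from the table: ρ = 0.365 kg/m³.
Stall occurs when L = W at CL,max. W = mg = 195000 × 9.81 = 1.913×10^6 N.
V_stall = √(2W/(ρ·S·CL,max)) = √(2 × 1.913×10^6 / (0.365 × 370 × 1.81))
V_stall = √15650 = 125 m/s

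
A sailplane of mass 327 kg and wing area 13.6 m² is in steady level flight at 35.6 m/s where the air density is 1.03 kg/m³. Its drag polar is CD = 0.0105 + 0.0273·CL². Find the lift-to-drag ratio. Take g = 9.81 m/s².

L/D = 25.7

In steady level flight, lift balances weight: W = mg = 327 × 9.81 = 3207.9 N.
q = ½ρv² = ½ × 1.03 × 35.6² = 652.7 Pa.
Required CL = L/(qS) = 3207.9/(652.7·13.6) = 0.3614.
CD = 0.0105 + 0.0273 × 0.3614² = 0.01407.
L/D = CL/CD = 0.3614 / 0.01407 = 25.7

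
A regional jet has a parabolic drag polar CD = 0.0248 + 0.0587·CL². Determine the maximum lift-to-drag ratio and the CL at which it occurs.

(L/D)max = 13.1, at CL = 0.65

For CD = CD0 + K·CL², (L/D)max occurs at CL* = √(CD0/K) and equals 1/(2√(K·CD0)).
(L/D)max = 1/(2√(0.0587 × 0.0248)) = 1/(2 × 0.03815) = 13.1
CL* = √(0.0248/0.0587) = 0.65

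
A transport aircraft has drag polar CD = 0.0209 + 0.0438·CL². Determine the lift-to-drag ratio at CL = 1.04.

L/D = 15.2

CD = 0.0209 + 0.0438 × 1.04² = 0.06827
L/D = CL/CD = 1.04 / 0.06827 = 15.2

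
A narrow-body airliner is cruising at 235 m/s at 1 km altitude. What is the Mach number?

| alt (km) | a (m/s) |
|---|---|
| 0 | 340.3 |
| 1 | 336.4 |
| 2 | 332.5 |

M = 0.699

At 1 km, from the table: a = 336.4 m/s.
M = v/a = 235 / 336.4 = 0.699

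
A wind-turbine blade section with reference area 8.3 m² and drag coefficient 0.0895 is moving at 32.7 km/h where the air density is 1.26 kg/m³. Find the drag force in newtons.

D = 38.6 N

Convert speed: v = 32.7 km/h ÷ 3.6 = 9.083 m/s.
Dynamic pressure q = ½ρv² = ½ × 1.26 × 9.083² = 51.98 Pa.
D = q·S·CD = 51.98 × 8.3 × 0.0895 = 38.6 N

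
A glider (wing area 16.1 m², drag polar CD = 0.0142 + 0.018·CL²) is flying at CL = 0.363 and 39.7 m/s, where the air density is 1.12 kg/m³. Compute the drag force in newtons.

CD = 0.0142 + 0.018 × 0.363² = 0.01657
D = ½ρv²S·CD = ½ × 1.12 × 39.7² × 16.1 × 0.01657 = 235 N

D = 235 N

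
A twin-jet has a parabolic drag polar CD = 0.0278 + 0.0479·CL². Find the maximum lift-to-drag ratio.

(L/D)max = 13.7

For CD = CD0 + K·CL², (L/D)max occurs at CL* = √(CD0/K) and equals 1/(2√(K·CD0)).
(L/D)max = 1/(2√(0.0479 × 0.0278)) = 1/(2 × 0.03649) = 13.7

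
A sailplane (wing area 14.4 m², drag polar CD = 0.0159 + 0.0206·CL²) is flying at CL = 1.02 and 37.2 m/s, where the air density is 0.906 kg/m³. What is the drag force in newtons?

D = 337 N

CD = 0.0159 + 0.0206 × 1.02² = 0.03733
D = ½ρv²S·CD = ½ × 0.906 × 37.2² × 14.4 × 0.03733 = 337 N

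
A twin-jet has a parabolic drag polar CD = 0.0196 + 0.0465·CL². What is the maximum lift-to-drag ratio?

(L/D)max = 16.6

For CD = CD0 + K·CL², (L/D)max occurs at CL* = √(CD0/K) and equals 1/(2√(K·CD0)).
(L/D)max = 1/(2√(0.0465 × 0.0196)) = 1/(2 × 0.03019) = 16.6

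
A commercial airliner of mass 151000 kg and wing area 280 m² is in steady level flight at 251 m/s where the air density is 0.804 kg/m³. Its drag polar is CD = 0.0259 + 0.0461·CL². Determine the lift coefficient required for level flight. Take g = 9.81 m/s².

In steady level flight, lift balances weight: W = mg = 151000 × 9.81 = 1.4813×10^6 N.
Dynamic pressure q = 0.5 × 0.804 × 251² = 25330 Pa.
CL = W/(q·S) = 1.4813×10^6 / (25330 × 280) = 0.2089.

CL = 0.209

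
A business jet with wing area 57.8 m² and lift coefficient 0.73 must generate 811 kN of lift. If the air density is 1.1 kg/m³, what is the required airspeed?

L = ½ρv²S·CL ⇒ v = √(2L/(ρ·S·CL))
v = √(2 × 8.11×10^5 / (1.1 × 57.8 × 0.73)) = √34950 = 187 m/s

v = 187 m/s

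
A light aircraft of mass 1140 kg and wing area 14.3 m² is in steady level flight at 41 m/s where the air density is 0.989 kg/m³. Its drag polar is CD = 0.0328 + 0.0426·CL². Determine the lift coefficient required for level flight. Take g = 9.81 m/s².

CL = 0.941

Weight W = mg = 1140 × 9.81 = 11183 N; in level flight L = W.
Dynamic pressure q = 0.5 × 0.989 × 41² = 831.3 Pa.
CL = W/(q·S) = 11183 / (831.3 × 14.3) = 0.9408.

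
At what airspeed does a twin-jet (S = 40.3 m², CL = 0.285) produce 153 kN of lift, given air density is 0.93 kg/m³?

v = 169 m/s

L = ½ρv²S·CL ⇒ v = √(2L/(ρ·S·CL))
v = √(2 × 1.53×10^5 / (0.93 × 40.3 × 0.285)) = √28650 = 169 m/s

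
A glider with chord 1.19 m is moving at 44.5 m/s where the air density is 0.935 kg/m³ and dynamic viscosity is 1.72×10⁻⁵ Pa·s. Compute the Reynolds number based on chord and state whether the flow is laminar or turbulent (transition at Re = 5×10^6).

Re = 2.88×10^6 (laminar)

Re = ρ·v·c/μ = 0.935 × 44.5 × 1.19 / (1.72×10⁻⁵) = 2.88×10^6
Since 2.88×10^6 < 5×10^6, the flow is laminar.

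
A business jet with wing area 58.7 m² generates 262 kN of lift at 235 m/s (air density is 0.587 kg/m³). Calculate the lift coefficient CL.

CL = 0.275

From L = ½ρv²S·CL, rearranging gives CL = 2L/(ρv²S).
CL = 2 × 2.62×10^5 / (0.587 × 235² × 58.7) = 0.275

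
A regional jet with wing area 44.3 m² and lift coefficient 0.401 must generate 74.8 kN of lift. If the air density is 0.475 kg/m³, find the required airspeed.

L = ½ρv²S·CL ⇒ v = √(2L/(ρ·S·CL))
v = √(2 × 74800 / (0.475 × 44.3 × 0.401)) = √17730 = 133 m/s

v = 133 m/s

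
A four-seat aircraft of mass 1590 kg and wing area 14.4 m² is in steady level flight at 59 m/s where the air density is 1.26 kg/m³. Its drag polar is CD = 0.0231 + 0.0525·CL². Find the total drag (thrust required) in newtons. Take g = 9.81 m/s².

Weight W = mg = 1590 × 9.81 = 15598 N; in level flight L = W.
q = ½ρv² = ½ × 1.26 × 59² = 2193 Pa.
Required CL = L/(qS) = 15598/(2193·14.4) = 0.4939.
CD = 0.0231 + 0.0525 × 0.4939² = 0.03591.
D = q·S·CD = 2193 × 14.4 × 0.03591 = 1134 N

D = 1130 N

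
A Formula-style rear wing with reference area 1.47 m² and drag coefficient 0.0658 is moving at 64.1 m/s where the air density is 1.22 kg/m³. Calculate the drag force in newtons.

D = ½ρv²S·CD = ½ × 1.22 × 64.1² × 1.47 × 0.0658 = 242 N

D = 242 N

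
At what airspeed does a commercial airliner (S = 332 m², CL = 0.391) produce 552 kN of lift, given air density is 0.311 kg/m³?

L = ½ρv²S·CL ⇒ v = √(2L/(ρ·S·CL))
v = √(2 × 5.52×10^5 / (0.311 × 332 × 0.391)) = √27350 = 165 m/s

v = 165 m/s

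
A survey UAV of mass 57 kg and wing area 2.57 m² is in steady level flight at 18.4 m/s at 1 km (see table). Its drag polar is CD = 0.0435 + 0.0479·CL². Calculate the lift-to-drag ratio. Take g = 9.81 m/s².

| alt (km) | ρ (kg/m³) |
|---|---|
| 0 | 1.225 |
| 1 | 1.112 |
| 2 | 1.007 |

At 1 km, from the table: ρ = 1.112 kg/m³.
Level flight ⇒ L = W = m·g = 57 × 9.81 = 559.17 N.
q = ½ρv² = ½ × 1.112 × 18.4² = 188.2 Pa.
Required CL = L/(qS) = 559.17/(188.2·2.57) = 1.156.
CD = 0.0435 + 0.0479 × 1.156² = 0.1075.
L/D = CL/CD = 1.156 / 0.1075 = 10.8

L/D = 10.8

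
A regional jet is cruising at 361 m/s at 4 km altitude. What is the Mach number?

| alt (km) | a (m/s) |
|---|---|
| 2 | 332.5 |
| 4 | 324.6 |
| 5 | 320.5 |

M = 1.11

At 4 km, from the table: a = 324.6 m/s.
M = v/a = 361 / 324.6 = 1.11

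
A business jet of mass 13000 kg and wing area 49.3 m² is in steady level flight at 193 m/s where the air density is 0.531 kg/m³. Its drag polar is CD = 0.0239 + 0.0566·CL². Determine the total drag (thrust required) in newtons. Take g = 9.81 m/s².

D = 13500 N

In steady level flight, lift balances weight: W = mg = 13000 × 9.81 = 1.2753×10^5 N.
Dynamic pressure q = 0.5 × 0.531 × 193² = 9890 Pa.
CL = W/(q·S) = 1.2753×10^5 / (9890 × 49.3) = 0.2616.
CD = 0.0239 + 0.0566 × 0.2616² = 0.02777.
D = q·S·CD = 9890 × 49.3 × 0.02777 = 13540 N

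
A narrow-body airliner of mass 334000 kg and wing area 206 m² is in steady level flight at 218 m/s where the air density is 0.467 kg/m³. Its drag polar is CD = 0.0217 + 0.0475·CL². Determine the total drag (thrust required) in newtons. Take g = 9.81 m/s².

Level flight ⇒ L = W = m·g = 334000 × 9.81 = 3.2765×10^6 N.
Dynamic pressure q = 0.5 × 0.467 × 218² = 11100 Pa.
CL = W/(q·S) = 3.2765×10^6 / (11100 × 206) = 1.433.
CD = 0.0217 + 0.0475 × 1.433² = 0.1193.
D = q·S·CD = 11100 × 206 × 0.1193 = 2.727×10^5 N

D = 2.73×10^5 N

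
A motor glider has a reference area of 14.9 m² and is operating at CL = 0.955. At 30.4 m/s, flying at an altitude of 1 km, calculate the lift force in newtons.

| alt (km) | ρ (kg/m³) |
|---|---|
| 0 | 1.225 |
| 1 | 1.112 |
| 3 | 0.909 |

L = 7310 N

At 1 km, from the table: ρ = 1.112 kg/m³.
Dynamic pressure q = ½ρv² = ½ × 1.112 × 30.4² = 513.8 Pa.
L = q·S·CL = 513.8 × 14.9 × 0.955 = 7310 N ≈ 7.31 kN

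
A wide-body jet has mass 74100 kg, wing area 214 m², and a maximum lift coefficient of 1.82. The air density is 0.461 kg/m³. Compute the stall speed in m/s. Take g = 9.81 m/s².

V_stall = 90 m/s

Weight W = mg = 74100 × 9.81 = 7.269×10^5 N.
From L = ½ρV²S·CL,max = W: V_stall = √(2W/(ρSCL,max)) = √(2·7.269×10^5/(0.461·214·1.82))
V_stall = √8097 = 90 m/s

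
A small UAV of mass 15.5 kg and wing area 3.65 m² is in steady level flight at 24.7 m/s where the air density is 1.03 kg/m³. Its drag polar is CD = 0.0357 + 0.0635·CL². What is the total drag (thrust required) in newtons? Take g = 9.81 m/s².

Weight W = mg = 15.5 × 9.81 = 152.06 N; in level flight L = W.
Dynamic pressure q = 0.5 × 1.03 × 24.7² = 314.2 Pa.
CL = 2W/(ρv²S) = 2×152.06/(1.03×24.7²×3.65) = 0.1326.
CD = 0.0357 + 0.0635 × 0.1326² = 0.03682.
D = q·S·CD = 314.2 × 3.65 × 0.03682 = 42.22 N

D = 42.2 N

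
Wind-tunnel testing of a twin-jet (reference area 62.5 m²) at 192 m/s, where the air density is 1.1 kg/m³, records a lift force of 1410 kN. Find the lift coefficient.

From L = ½ρv²S·CL, rearranging gives CL = 2L/(ρv²S).
CL = 2 × 1.41×10^6 / (1.1 × 192² × 62.5) = 1.11

CL = 1.11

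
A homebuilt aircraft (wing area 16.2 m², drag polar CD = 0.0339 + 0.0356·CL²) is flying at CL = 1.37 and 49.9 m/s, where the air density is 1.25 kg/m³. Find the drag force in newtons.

D = 2540 N

CD = 0.0339 + 0.0356 × 1.37² = 0.1007
D = ½ρv²S·CD = ½ × 1.25 × 49.9² × 16.2 × 0.1007 = 2540 N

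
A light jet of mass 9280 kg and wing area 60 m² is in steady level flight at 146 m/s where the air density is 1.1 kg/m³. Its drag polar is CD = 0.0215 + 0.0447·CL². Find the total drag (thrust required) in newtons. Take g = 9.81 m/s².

Level flight ⇒ L = W = m·g = 9280 × 9.81 = 91037 N.
Dynamic pressure q = 0.5 × 1.1 × 146² = 11720 Pa.
Required CL = L/(qS) = 91037/(11720·60) = 0.1294.
CD = 0.0215 + 0.0447 × 0.1294² = 0.02225.
D = q·S·CD = 11720 × 60 × 0.02225 = 15650 N

D = 15700 N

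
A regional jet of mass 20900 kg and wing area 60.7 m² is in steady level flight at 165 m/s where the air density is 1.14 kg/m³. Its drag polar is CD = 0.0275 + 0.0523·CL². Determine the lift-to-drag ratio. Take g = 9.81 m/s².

Weight W = mg = 20900 × 9.81 = 2.0503×10^5 N; in level flight L = W.
q = ½ρv² = ½ × 1.14 × 165² = 15520 Pa.
CL = W/(q·S) = 2.0503×10^5 / (15520 × 60.7) = 0.2177.
CD = 0.0275 + 0.0523 × 0.2177² = 0.02998.
L/D = CL/CD = 0.2177 / 0.02998 = 7.26

L/D = 7.26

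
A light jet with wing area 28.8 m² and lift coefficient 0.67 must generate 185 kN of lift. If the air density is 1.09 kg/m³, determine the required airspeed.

L = ½ρv²S·CL ⇒ v = √(2L/(ρ·S·CL))
v = √(2 × 1.85×10^5 / (1.09 × 28.8 × 0.67)) = √17590 = 133 m/s

v = 133 m/s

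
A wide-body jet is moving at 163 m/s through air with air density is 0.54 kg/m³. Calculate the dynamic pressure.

q = 7170 Pa

q = ½ρv² = ½ × 0.54 × 163² = 7170 Pa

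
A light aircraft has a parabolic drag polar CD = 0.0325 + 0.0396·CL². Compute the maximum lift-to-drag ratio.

For CD = CD0 + K·CL², (L/D)max occurs at CL* = √(CD0/K) and equals 1/(2√(K·CD0)).
(L/D)max = 1/(2√(0.0396 × 0.0325)) = 1/(2 × 0.03587) = 13.9

(L/D)max = 13.9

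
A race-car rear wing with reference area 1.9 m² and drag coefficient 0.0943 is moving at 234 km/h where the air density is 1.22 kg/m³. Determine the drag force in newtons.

D = 462 N

Convert speed: v = 234 km/h ÷ 3.6 = 65 m/s.
Dynamic pressure q = ½ρv² = ½ × 1.22 × 65² = 2577 Pa.
D = q·S·CD = 2577 × 1.9 × 0.0943 = 462 N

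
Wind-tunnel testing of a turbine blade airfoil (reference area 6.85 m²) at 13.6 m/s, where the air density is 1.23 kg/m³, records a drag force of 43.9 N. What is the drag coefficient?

CD = 0.0563

From D = ½ρv²S·CD, rearranging gives CD = 2D/(ρv²S).
CD = 2 × 43.9 / (1.23 × 13.6² × 6.85) = 0.0563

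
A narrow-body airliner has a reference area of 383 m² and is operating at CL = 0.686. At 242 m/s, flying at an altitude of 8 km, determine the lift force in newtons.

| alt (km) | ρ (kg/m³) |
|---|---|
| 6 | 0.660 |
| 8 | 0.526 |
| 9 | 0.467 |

L = 4.05×10^6 N

At 8 km, from the table: ρ = 0.526 kg/m³.
L = ½ρv²S·CL = ½ × 0.526 × 242² × 383 × 0.686 = 4.05×10^6 N ≈ 4050 kN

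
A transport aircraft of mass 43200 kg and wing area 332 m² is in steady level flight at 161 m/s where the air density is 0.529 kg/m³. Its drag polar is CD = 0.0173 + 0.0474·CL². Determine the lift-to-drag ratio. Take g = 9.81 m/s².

In steady level flight, lift balances weight: W = mg = 43200 × 9.81 = 4.2379×10^5 N.
q = ½ρv² = ½ × 0.529 × 161² = 6856 Pa.
CL = 2W/(ρv²S) = 2×4.2379×10^5/(0.529×161²×332) = 0.1862.
CD = 0.0173 + 0.0474 × 0.1862² = 0.01894.
L/D = CL/CD = 0.1862 / 0.01894 = 9.83

L/D = 9.83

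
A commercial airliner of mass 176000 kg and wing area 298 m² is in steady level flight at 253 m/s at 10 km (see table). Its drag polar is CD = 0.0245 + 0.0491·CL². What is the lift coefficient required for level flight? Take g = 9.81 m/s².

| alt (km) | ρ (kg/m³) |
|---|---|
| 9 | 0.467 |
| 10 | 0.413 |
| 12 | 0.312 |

At 10 km, from the table: ρ = 0.413 kg/m³.
In steady level flight, lift balances weight: W = mg = 176000 × 9.81 = 1.7266×10^6 N.
Dynamic pressure q = 0.5 × 0.413 × 253² = 13220 Pa.
CL = W/(q·S) = 1.7266×10^6 / (13220 × 298) = 0.4383.

CL = 0.438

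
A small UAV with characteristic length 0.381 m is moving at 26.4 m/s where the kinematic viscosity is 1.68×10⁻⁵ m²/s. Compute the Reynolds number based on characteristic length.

Re = v·c/ν = 26.4 × 0.381 / (1.68×10⁻⁵) = 5.99×10^5

Re = 5.99×10^5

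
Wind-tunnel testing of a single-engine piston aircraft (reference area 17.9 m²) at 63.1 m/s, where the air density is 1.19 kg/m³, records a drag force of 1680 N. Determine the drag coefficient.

CD = 0.0396

From D = ½ρv²S·CD, rearranging gives CD = 2D/(ρv²S).
CD = 2 × 1680 / (1.19 × 63.1² × 17.9) = 0.0396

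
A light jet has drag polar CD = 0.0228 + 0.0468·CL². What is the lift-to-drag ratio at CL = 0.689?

L/D = 15.3

CD = 0.0228 + 0.0468 × 0.689² = 0.04502
L/D = CL/CD = 0.689 / 0.04502 = 15.3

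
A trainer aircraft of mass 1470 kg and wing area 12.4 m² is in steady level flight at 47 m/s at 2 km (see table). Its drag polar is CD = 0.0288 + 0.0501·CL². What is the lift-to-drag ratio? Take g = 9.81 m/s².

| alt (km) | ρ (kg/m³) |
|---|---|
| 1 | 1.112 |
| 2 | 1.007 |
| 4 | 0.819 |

L/D = 12.5

At 2 km, from the table: ρ = 1.007 kg/m³.
In steady level flight, lift balances weight: W = mg = 1470 × 9.81 = 14421 N.
q = ½ρv² = ½ × 1.007 × 47² = 1112 Pa.
CL = 2W/(ρv²S) = 2×14421/(1.007×47²×12.4) = 1.046.
CD = 0.0288 + 0.0501 × 1.046² = 0.08357.
L/D = CL/CD = 1.046 / 0.08357 = 12.5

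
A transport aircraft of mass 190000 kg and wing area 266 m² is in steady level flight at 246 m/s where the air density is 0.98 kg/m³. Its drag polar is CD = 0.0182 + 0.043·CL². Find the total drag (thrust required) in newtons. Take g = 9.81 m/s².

D = 1.62×10^5 N

Weight W = mg = 190000 × 9.81 = 1.8639×10^6 N; in level flight L = W.
q = ½ρv² = ½ × 0.98 × 246² = 29650 Pa.
Required CL = L/(qS) = 1.8639×10^6/(29650·266) = 0.2363.
CD = 0.0182 + 0.043 × 0.2363² = 0.0206.
D = q·S·CD = 29650 × 266 × 0.0206 = 1.625×10^5 N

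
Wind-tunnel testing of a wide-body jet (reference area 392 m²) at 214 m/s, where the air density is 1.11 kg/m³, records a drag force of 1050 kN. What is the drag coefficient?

CD = 0.105

From D = ½ρv²S·CD, rearranging gives CD = 2D/(ρv²S).
CD = 2 × 1.05×10^6 / (1.11 × 214² × 392) = 0.105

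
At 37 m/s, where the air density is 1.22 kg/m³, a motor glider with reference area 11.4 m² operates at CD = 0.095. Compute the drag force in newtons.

D = ½ρv²S·CD = ½ × 1.22 × 37² × 11.4 × 0.095 = 904 N

D = 904 N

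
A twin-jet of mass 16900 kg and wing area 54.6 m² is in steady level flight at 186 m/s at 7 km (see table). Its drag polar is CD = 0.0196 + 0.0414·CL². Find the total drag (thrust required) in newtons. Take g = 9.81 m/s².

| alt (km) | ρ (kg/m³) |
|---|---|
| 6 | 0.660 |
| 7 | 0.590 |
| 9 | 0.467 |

D = 13000 N

At 7 km, from the table: ρ = 0.590 kg/m³.
In steady level flight, lift balances weight: W = mg = 16900 × 9.81 = 1.6579×10^5 N.
q = ½ρv² = ½ × 0.59 × 186² = 10210 Pa.
CL = W/(q·S) = 1.6579×10^5 / (10210 × 54.6) = 0.2975.
CD = 0.0196 + 0.0414 × 0.2975² = 0.02326.
D = q·S·CD = 10210 × 54.6 × 0.02326 = 12960 N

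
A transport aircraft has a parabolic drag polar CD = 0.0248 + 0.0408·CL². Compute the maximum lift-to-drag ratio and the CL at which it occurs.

For CD = CD0 + K·CL², (L/D)max occurs at CL* = √(CD0/K) and equals 1/(2√(K·CD0)).
(L/D)max = 1/(2√(0.0408 × 0.0248)) = 1/(2 × 0.03181) = 15.7
CL* = √(0.0248/0.0408) = 0.78

(L/D)max = 15.7, at CL = 0.78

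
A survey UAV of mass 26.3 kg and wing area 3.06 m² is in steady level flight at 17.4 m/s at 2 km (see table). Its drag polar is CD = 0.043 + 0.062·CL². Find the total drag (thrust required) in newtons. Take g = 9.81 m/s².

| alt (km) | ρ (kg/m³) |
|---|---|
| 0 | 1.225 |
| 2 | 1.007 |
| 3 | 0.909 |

D = 28.9 N

At 2 km, from the table: ρ = 1.007 kg/m³.
In steady level flight, lift balances weight: W = mg = 26.3 × 9.81 = 258 N.
Dynamic pressure q = 0.5 × 1.007 × 17.4² = 152.4 Pa.
Required CL = L/(qS) = 258/(152.4·3.06) = 0.5531.
CD = 0.043 + 0.062 × 0.5531² = 0.06197.
D = q·S·CD = 152.4 × 3.06 × 0.06197 = 28.91 N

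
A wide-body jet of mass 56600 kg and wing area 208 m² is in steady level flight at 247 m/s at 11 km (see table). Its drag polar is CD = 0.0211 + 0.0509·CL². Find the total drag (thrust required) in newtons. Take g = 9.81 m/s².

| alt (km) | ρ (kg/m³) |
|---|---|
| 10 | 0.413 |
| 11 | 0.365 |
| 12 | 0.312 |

D = 55600 N

At 11 km, from the table: ρ = 0.365 kg/m³.
In steady level flight, lift balances weight: W = mg = 56600 × 9.81 = 5.5525×10^5 N.
Dynamic pressure q = 0.5 × 0.365 × 247² = 11130 Pa.
CL = W/(q·S) = 5.5525×10^5 / (11130 × 208) = 0.2398.
CD = 0.0211 + 0.0509 × 0.2398² = 0.02403.
D = q·S·CD = 11130 × 208 × 0.02403 = 55640 N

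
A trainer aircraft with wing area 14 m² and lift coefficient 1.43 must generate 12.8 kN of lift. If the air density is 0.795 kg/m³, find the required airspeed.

L = ½ρv²S·CL ⇒ v = √(2L/(ρ·S·CL))
v = √(2 × 12800 / (0.795 × 14 × 1.43)) = √1608 = 40.1 m/s

v = 40.1 m/s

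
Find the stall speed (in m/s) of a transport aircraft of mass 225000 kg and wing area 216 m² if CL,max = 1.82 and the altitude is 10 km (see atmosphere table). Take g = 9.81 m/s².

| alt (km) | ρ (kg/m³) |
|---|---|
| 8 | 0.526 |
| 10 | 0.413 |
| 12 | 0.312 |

V_stall = 165 m/s

At 10 km, from the table: ρ = 0.413 kg/m³.
Weight W = mg = 225000 × 9.81 = 2.207×10^6 N.
V_stall = √(2W/(ρ·S·CL,max)) = √(2 × 2.207×10^6 / (0.413 × 216 × 1.82))
V_stall = √27190 = 165 m/s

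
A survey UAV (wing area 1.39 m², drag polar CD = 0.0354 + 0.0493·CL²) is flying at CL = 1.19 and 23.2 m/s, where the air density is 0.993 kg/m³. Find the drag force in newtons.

CD = 0.0354 + 0.0493 × 1.19² = 0.1052
D = ½ρv²S·CD = ½ × 0.993 × 23.2² × 1.39 × 0.1052 = 39.1 N

D = 39.1 N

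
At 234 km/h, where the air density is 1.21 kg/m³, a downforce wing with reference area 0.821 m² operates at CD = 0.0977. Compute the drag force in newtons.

Convert speed: v = 234 km/h ÷ 3.6 = 65 m/s.
D = ½ρv²S·CD = ½ × 1.21 × 65² × 0.821 × 0.0977 = 205 N

D = 205 N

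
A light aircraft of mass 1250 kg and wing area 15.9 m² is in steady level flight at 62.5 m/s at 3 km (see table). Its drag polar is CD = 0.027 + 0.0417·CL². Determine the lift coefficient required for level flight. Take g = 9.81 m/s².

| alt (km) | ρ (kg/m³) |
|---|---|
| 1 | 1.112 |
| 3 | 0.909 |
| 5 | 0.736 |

At 3 km, from the table: ρ = 0.909 kg/m³.
Weight W = mg = 1250 × 9.81 = 12262 N; in level flight L = W.
q = ½ρv² = ½ × 0.909 × 62.5² = 1775 Pa.
Required CL = L/(qS) = 12262/(1775·15.9) = 0.4344.

CL = 0.434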